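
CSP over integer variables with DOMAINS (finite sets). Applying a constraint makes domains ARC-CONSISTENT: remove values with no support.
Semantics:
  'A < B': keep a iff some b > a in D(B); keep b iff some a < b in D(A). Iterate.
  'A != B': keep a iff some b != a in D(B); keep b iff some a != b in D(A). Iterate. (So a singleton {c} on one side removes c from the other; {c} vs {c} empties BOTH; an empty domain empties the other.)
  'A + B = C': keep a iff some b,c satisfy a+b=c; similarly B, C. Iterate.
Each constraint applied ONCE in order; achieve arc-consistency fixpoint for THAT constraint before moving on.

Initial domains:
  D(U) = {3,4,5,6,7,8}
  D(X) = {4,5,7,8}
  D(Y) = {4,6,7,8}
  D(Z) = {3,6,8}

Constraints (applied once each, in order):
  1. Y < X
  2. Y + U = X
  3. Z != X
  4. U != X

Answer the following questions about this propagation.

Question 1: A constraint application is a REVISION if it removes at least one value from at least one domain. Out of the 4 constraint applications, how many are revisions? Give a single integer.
Answer: 2

Derivation:
Constraint 1 (Y < X) on D(Y)={4,6,7,8} D(X)={4,5,7,8}: Y {4,6,7,8}->{4,6,7}; X {4,5,7,8}->{5,7,8} => REVISION
Constraint 2 (Y + U = X) on D(Y)={4,6,7} D(U)={3,4,5,6,7,8} D(X)={5,7,8}: Y {4,6,7}->{4}; U {3,4,5,6,7,8}->{3,4}; X {5,7,8}->{7,8} => REVISION
Constraint 3 (Z != X) on D(Z)={3,6,8} D(X)={7,8}: no change => not a revision
Constraint 4 (U != X) on D(U)={3,4} D(X)={7,8}: no change => not a revision
Total revisions = 2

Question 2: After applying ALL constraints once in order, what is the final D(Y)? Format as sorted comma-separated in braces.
Constraint 1 (Y < X) on D(Y)={4,6,7,8} D(X)={4,5,7,8}: Y {4,6,7,8}->{4,6,7}; X {4,5,7,8}->{5,7,8}
Constraint 2 (Y + U = X) on D(Y)={4,6,7} D(U)={3,4,5,6,7,8} D(X)={5,7,8}: Y {4,6,7}->{4}; U {3,4,5,6,7,8}->{3,4}; X {5,7,8}->{7,8}
Constraint 3 (Z != X) on D(Z)={3,6,8} D(X)={7,8}: no change
Constraint 4 (U != X) on D(U)={3,4} D(X)={7,8}: no change
So after all 4 constraints: D(Y) = {4}

Answer: {4}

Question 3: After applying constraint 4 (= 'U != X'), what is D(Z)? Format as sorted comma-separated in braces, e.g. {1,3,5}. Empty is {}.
Answer: {3,6,8}

Derivation:
Constraint 1 (Y < X) on D(Y)={4,6,7,8} D(X)={4,5,7,8}: Y {4,6,7,8}->{4,6,7}; X {4,5,7,8}->{5,7,8}
Constraint 2 (Y + U = X) on D(Y)={4,6,7} D(U)={3,4,5,6,7,8} D(X)={5,7,8}: Y {4,6,7}->{4}; U {3,4,5,6,7,8}->{3,4}; X {5,7,8}->{7,8}
Constraint 3 (Z != X) on D(Z)={3,6,8} D(X)={7,8}: no change
Constraint 4 (U != X) on D(U)={3,4} D(X)={7,8}: no change
So after constraint 4: D(Z) = {3,6,8}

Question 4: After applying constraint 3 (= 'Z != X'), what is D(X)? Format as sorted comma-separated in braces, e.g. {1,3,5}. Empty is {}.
Answer: {7,8}

Derivation:
Constraint 1 (Y < X) on D(Y)={4,6,7,8} D(X)={4,5,7,8}: Y {4,6,7,8}->{4,6,7}; X {4,5,7,8}->{5,7,8}
Constraint 2 (Y + U = X) on D(Y)={4,6,7} D(U)={3,4,5,6,7,8} D(X)={5,7,8}: Y {4,6,7}->{4}; U {3,4,5,6,7,8}->{3,4}; X {5,7,8}->{7,8}
Constraint 3 (Z != X) on D(Z)={3,6,8} D(X)={7,8}: no change
So after constraint 3: D(X) = {7,8}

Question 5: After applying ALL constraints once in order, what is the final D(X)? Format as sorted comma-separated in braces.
Answer: {7,8}

Derivation:
Constraint 1 (Y < X) on D(Y)={4,6,7,8} D(X)={4,5,7,8}: Y {4,6,7,8}->{4,6,7}; X {4,5,7,8}->{5,7,8}
Constraint 2 (Y + U = X) on D(Y)={4,6,7} D(U)={3,4,5,6,7,8} D(X)={5,7,8}: Y {4,6,7}->{4}; U {3,4,5,6,7,8}->{3,4}; X {5,7,8}->{7,8}
Constraint 3 (Z != X) on D(Z)={3,6,8} D(X)={7,8}: no change
Constraint 4 (U != X) on D(U)={3,4} D(X)={7,8}: no change
So after all 4 constraints: D(X) = {7,8}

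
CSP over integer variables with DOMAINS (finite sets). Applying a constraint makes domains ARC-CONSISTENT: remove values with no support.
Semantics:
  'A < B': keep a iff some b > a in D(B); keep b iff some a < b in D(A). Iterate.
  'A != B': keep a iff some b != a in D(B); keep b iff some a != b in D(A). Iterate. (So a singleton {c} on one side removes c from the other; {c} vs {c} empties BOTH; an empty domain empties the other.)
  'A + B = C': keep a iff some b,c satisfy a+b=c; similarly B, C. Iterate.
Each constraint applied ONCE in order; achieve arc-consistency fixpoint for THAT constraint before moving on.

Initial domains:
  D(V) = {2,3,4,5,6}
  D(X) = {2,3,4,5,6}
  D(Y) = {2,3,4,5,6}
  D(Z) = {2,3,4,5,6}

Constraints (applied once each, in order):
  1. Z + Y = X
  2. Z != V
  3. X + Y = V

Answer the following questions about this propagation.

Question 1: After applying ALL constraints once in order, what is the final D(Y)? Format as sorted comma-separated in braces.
Constraint 1 (Z + Y = X) on D(Z)={2,3,4,5,6} D(Y)={2,3,4,5,6} D(X)={2,3,4,5,6}: Z {2,3,4,5,6}->{2,3,4}; Y {2,3,4,5,6}->{2,3,4}; X {2,3,4,5,6}->{4,5,6}
Constraint 2 (Z != V) on D(Z)={2,3,4} D(V)={2,3,4,5,6}: no change
Constraint 3 (X + Y = V) on D(X)={4,5,6} D(Y)={2,3,4} D(V)={2,3,4,5,6}: X {4,5,6}->{4}; Y {2,3,4}->{2}; V {2,3,4,5,6}->{6}
So after all 3 constraints: D(Y) = {2}

Answer: {2}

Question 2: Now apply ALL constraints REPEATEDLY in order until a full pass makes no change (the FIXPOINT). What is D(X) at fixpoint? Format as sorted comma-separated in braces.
pass 0 (initial): D(X)={2,3,4,5,6}
pass 1: V {2,3,4,5,6}->{6}; X {2,3,4,5,6}->{4}; Y {2,3,4,5,6}->{2}; Z {2,3,4,5,6}->{2,3,4}
pass 2: Z {2,3,4}->{2}
pass 3: no change
Fixpoint after 3 passes: D(X) = {4}

Answer: {4}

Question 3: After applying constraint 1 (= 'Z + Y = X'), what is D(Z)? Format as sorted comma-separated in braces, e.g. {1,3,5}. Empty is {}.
Constraint 1 (Z + Y = X) on D(Z)={2,3,4,5,6} D(Y)={2,3,4,5,6} D(X)={2,3,4,5,6}: Z {2,3,4,5,6}->{2,3,4}; Y {2,3,4,5,6}->{2,3,4}; X {2,3,4,5,6}->{4,5,6}
So after constraint 1: D(Z) = {2,3,4}

Answer: {2,3,4}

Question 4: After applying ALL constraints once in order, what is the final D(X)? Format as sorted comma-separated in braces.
Answer: {4}

Derivation:
Constraint 1 (Z + Y = X) on D(Z)={2,3,4,5,6} D(Y)={2,3,4,5,6} D(X)={2,3,4,5,6}: Z {2,3,4,5,6}->{2,3,4}; Y {2,3,4,5,6}->{2,3,4}; X {2,3,4,5,6}->{4,5,6}
Constraint 2 (Z != V) on D(Z)={2,3,4} D(V)={2,3,4,5,6}: no change
Constraint 3 (X + Y = V) on D(X)={4,5,6} D(Y)={2,3,4} D(V)={2,3,4,5,6}: X {4,5,6}->{4}; Y {2,3,4}->{2}; V {2,3,4,5,6}->{6}
So after all 3 constraints: D(X) = {4}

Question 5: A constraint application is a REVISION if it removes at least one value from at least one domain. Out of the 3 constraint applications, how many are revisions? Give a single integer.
Answer: 2

Derivation:
Constraint 1 (Z + Y = X) on D(Z)={2,3,4,5,6} D(Y)={2,3,4,5,6} D(X)={2,3,4,5,6}: Z {2,3,4,5,6}->{2,3,4}; Y {2,3,4,5,6}->{2,3,4}; X {2,3,4,5,6}->{4,5,6} => REVISION
Constraint 2 (Z != V) on D(Z)={2,3,4} D(V)={2,3,4,5,6}: no change => not a revision
Constraint 3 (X + Y = V) on D(X)={4,5,6} D(Y)={2,3,4} D(V)={2,3,4,5,6}: X {4,5,6}->{4}; Y {2,3,4}->{2}; V {2,3,4,5,6}->{6} => REVISION
Total revisions = 2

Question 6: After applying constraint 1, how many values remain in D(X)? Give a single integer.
Constraint 1 (Z + Y = X) on D(Z)={2,3,4,5,6} D(Y)={2,3,4,5,6} D(X)={2,3,4,5,6}: Z {2,3,4,5,6}->{2,3,4}; Y {2,3,4,5,6}->{2,3,4}; X {2,3,4,5,6}->{4,5,6}
So after constraint 1: D(X)={4,5,6}, size = 3

Answer: 3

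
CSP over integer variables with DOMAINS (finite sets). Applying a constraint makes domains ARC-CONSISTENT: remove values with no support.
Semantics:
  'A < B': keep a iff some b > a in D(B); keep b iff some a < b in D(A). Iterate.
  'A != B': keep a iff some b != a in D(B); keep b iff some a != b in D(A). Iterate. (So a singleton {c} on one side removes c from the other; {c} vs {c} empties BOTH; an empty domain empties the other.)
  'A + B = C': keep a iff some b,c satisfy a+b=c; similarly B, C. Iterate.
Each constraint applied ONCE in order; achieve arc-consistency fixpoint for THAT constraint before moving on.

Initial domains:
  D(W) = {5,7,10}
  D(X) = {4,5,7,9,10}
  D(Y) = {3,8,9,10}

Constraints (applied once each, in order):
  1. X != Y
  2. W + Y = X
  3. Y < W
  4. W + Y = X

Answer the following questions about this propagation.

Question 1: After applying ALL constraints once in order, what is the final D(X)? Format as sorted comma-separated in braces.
Constraint 1 (X != Y) on D(X)={4,5,7,9,10} D(Y)={3,8,9,10}: no change
Constraint 2 (W + Y = X) on D(W)={5,7,10} D(Y)={3,8,9,10} D(X)={4,5,7,9,10}: W {5,7,10}->{7}; Y {3,8,9,10}->{3}; X {4,5,7,9,10}->{10}
Constraint 3 (Y < W) on D(Y)={3} D(W)={7}: no change
Constraint 4 (W + Y = X) on D(W)={7} D(Y)={3} D(X)={10}: no change
So after all 4 constraints: D(X) = {10}

Answer: {10}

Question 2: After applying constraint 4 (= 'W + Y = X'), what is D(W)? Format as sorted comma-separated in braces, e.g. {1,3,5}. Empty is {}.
Answer: {7}

Derivation:
Constraint 1 (X != Y) on D(X)={4,5,7,9,10} D(Y)={3,8,9,10}: no change
Constraint 2 (W + Y = X) on D(W)={5,7,10} D(Y)={3,8,9,10} D(X)={4,5,7,9,10}: W {5,7,10}->{7}; Y {3,8,9,10}->{3}; X {4,5,7,9,10}->{10}
Constraint 3 (Y < W) on D(Y)={3} D(W)={7}: no change
Constraint 4 (W + Y = X) on D(W)={7} D(Y)={3} D(X)={10}: no change
So after constraint 4: D(W) = {7}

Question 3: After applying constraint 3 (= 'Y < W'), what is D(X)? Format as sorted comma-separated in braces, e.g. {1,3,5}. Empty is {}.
Answer: {10}

Derivation:
Constraint 1 (X != Y) on D(X)={4,5,7,9,10} D(Y)={3,8,9,10}: no change
Constraint 2 (W + Y = X) on D(W)={5,7,10} D(Y)={3,8,9,10} D(X)={4,5,7,9,10}: W {5,7,10}->{7}; Y {3,8,9,10}->{3}; X {4,5,7,9,10}->{10}
Constraint 3 (Y < W) on D(Y)={3} D(W)={7}: no change
So after constraint 3: D(X) = {10}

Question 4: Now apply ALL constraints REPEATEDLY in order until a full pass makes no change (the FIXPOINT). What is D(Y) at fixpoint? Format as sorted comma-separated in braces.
Answer: {3}

Derivation:
pass 0 (initial): D(Y)={3,8,9,10}
pass 1: W {5,7,10}->{7}; X {4,5,7,9,10}->{10}; Y {3,8,9,10}->{3}
pass 2: no change
Fixpoint after 2 passes: D(Y) = {3}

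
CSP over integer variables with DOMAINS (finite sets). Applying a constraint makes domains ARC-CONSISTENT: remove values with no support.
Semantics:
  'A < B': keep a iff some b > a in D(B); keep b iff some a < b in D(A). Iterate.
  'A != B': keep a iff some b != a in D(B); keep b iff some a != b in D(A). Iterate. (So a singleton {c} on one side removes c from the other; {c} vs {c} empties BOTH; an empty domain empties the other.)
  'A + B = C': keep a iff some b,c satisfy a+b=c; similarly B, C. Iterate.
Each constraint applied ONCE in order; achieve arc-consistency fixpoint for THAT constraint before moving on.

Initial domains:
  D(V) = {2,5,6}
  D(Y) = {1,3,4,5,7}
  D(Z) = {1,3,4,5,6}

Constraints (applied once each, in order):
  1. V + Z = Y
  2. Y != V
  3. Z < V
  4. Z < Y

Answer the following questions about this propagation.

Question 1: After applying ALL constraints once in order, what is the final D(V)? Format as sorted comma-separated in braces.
Constraint 1 (V + Z = Y) on D(V)={2,5,6} D(Z)={1,3,4,5,6} D(Y)={1,3,4,5,7}: V {2,5,6}->{2,6}; Z {1,3,4,5,6}->{1,3,5}; Y {1,3,4,5,7}->{3,5,7}
Constraint 2 (Y != V) on D(Y)={3,5,7} D(V)={2,6}: no change
Constraint 3 (Z < V) on D(Z)={1,3,5} D(V)={2,6}: no change
Constraint 4 (Z < Y) on D(Z)={1,3,5} D(Y)={3,5,7}: no change
So after all 4 constraints: D(V) = {2,6}

Answer: {2,6}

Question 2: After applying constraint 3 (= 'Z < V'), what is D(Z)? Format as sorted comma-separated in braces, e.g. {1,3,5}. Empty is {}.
Answer: {1,3,5}

Derivation:
Constraint 1 (V + Z = Y) on D(V)={2,5,6} D(Z)={1,3,4,5,6} D(Y)={1,3,4,5,7}: V {2,5,6}->{2,6}; Z {1,3,4,5,6}->{1,3,5}; Y {1,3,4,5,7}->{3,5,7}
Constraint 2 (Y != V) on D(Y)={3,5,7} D(V)={2,6}: no change
Constraint 3 (Z < V) on D(Z)={1,3,5} D(V)={2,6}: no change
So after constraint 3: D(Z) = {1,3,5}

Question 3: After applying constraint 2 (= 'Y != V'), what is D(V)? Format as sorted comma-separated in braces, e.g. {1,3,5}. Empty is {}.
Answer: {2,6}

Derivation:
Constraint 1 (V + Z = Y) on D(V)={2,5,6} D(Z)={1,3,4,5,6} D(Y)={1,3,4,5,7}: V {2,5,6}->{2,6}; Z {1,3,4,5,6}->{1,3,5}; Y {1,3,4,5,7}->{3,5,7}
Constraint 2 (Y != V) on D(Y)={3,5,7} D(V)={2,6}: no change
So after constraint 2: D(V) = {2,6}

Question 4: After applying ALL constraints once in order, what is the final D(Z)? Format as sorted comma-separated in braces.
Answer: {1,3,5}

Derivation:
Constraint 1 (V + Z = Y) on D(V)={2,5,6} D(Z)={1,3,4,5,6} D(Y)={1,3,4,5,7}: V {2,5,6}->{2,6}; Z {1,3,4,5,6}->{1,3,5}; Y {1,3,4,5,7}->{3,5,7}
Constraint 2 (Y != V) on D(Y)={3,5,7} D(V)={2,6}: no change
Constraint 3 (Z < V) on D(Z)={1,3,5} D(V)={2,6}: no change
Constraint 4 (Z < Y) on D(Z)={1,3,5} D(Y)={3,5,7}: no change
So after all 4 constraints: D(Z) = {1,3,5}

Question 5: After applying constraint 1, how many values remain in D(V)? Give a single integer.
Answer: 2

Derivation:
Constraint 1 (V + Z = Y) on D(V)={2,5,6} D(Z)={1,3,4,5,6} D(Y)={1,3,4,5,7}: V {2,5,6}->{2,6}; Z {1,3,4,5,6}->{1,3,5}; Y {1,3,4,5,7}->{3,5,7}
So after constraint 1: D(V)={2,6}, size = 2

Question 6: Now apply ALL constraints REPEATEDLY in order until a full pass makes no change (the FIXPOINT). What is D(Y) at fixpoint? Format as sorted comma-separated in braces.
pass 0 (initial): D(Y)={1,3,4,5,7}
pass 1: V {2,5,6}->{2,6}; Y {1,3,4,5,7}->{3,5,7}; Z {1,3,4,5,6}->{1,3,5}
pass 2: no change
Fixpoint after 2 passes: D(Y) = {3,5,7}

Answer: {3,5,7}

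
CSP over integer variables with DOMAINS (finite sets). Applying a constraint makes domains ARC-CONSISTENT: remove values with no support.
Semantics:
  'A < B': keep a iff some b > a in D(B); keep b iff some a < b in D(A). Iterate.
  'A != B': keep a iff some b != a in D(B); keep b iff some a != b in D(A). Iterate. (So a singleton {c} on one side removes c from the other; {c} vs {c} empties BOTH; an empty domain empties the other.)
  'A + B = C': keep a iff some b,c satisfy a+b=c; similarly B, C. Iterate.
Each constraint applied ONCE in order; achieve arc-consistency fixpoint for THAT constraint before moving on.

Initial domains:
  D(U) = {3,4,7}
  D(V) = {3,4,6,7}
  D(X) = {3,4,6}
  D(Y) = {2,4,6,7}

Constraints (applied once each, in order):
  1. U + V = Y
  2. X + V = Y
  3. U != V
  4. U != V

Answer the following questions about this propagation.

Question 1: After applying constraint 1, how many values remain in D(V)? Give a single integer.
Constraint 1 (U + V = Y) on D(U)={3,4,7} D(V)={3,4,6,7} D(Y)={2,4,6,7}: U {3,4,7}->{3,4}; V {3,4,6,7}->{3,4}; Y {2,4,6,7}->{6,7}
So after constraint 1: D(V)={3,4}, size = 2

Answer: 2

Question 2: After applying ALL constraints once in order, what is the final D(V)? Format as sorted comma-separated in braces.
Constraint 1 (U + V = Y) on D(U)={3,4,7} D(V)={3,4,6,7} D(Y)={2,4,6,7}: U {3,4,7}->{3,4}; V {3,4,6,7}->{3,4}; Y {2,4,6,7}->{6,7}
Constraint 2 (X + V = Y) on D(X)={3,4,6} D(V)={3,4} D(Y)={6,7}: X {3,4,6}->{3,4}
Constraint 3 (U != V) on D(U)={3,4} D(V)={3,4}: no change
Constraint 4 (U != V) on D(U)={3,4} D(V)={3,4}: no change
So after all 4 constraints: D(V) = {3,4}

Answer: {3,4}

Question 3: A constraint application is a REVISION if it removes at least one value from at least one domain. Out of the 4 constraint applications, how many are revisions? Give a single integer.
Constraint 1 (U + V = Y) on D(U)={3,4,7} D(V)={3,4,6,7} D(Y)={2,4,6,7}: U {3,4,7}->{3,4}; V {3,4,6,7}->{3,4}; Y {2,4,6,7}->{6,7} => REVISION
Constraint 2 (X + V = Y) on D(X)={3,4,6} D(V)={3,4} D(Y)={6,7}: X {3,4,6}->{3,4} => REVISION
Constraint 3 (U != V) on D(U)={3,4} D(V)={3,4}: no change => not a revision
Constraint 4 (U != V) on D(U)={3,4} D(V)={3,4}: no change => not a revision
Total revisions = 2

Answer: 2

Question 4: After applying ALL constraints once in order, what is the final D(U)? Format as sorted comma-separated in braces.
Answer: {3,4}

Derivation:
Constraint 1 (U + V = Y) on D(U)={3,4,7} D(V)={3,4,6,7} D(Y)={2,4,6,7}: U {3,4,7}->{3,4}; V {3,4,6,7}->{3,4}; Y {2,4,6,7}->{6,7}
Constraint 2 (X + V = Y) on D(X)={3,4,6} D(V)={3,4} D(Y)={6,7}: X {3,4,6}->{3,4}
Constraint 3 (U != V) on D(U)={3,4} D(V)={3,4}: no change
Constraint 4 (U != V) on D(U)={3,4} D(V)={3,4}: no change
So after all 4 constraints: D(U) = {3,4}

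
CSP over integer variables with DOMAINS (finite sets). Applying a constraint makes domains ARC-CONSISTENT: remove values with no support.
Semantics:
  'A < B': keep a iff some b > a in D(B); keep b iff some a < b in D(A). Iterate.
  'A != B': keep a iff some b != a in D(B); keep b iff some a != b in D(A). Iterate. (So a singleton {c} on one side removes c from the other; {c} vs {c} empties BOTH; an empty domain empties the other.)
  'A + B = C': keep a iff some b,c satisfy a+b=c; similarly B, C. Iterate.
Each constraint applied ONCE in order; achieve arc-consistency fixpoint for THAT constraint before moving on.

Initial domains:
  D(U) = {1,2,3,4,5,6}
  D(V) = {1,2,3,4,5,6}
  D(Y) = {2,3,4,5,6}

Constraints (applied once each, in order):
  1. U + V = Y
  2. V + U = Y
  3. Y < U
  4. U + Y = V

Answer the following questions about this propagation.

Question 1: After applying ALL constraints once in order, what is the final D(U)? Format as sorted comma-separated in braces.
Constraint 1 (U + V = Y) on D(U)={1,2,3,4,5,6} D(V)={1,2,3,4,5,6} D(Y)={2,3,4,5,6}: U {1,2,3,4,5,6}->{1,2,3,4,5}; V {1,2,3,4,5,6}->{1,2,3,4,5}
Constraint 2 (V + U = Y) on D(V)={1,2,3,4,5} D(U)={1,2,3,4,5} D(Y)={2,3,4,5,6}: no change
Constraint 3 (Y < U) on D(Y)={2,3,4,5,6} D(U)={1,2,3,4,5}: Y {2,3,4,5,6}->{2,3,4}; U {1,2,3,4,5}->{3,4,5}
Constraint 4 (U + Y = V) on D(U)={3,4,5} D(Y)={2,3,4} D(V)={1,2,3,4,5}: U {3,4,5}->{3}; Y {2,3,4}->{2}; V {1,2,3,4,5}->{5}
So after all 4 constraints: D(U) = {3}

Answer: {3}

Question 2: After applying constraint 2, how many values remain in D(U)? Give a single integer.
Answer: 5

Derivation:
Constraint 1 (U + V = Y) on D(U)={1,2,3,4,5,6} D(V)={1,2,3,4,5,6} D(Y)={2,3,4,5,6}: U {1,2,3,4,5,6}->{1,2,3,4,5}; V {1,2,3,4,5,6}->{1,2,3,4,5}
Constraint 2 (V + U = Y) on D(V)={1,2,3,4,5} D(U)={1,2,3,4,5} D(Y)={2,3,4,5,6}: no change
So after constraint 2: D(U)={1,2,3,4,5}, size = 5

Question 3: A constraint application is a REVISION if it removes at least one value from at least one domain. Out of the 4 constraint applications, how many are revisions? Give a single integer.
Answer: 3

Derivation:
Constraint 1 (U + V = Y) on D(U)={1,2,3,4,5,6} D(V)={1,2,3,4,5,6} D(Y)={2,3,4,5,6}: U {1,2,3,4,5,6}->{1,2,3,4,5}; V {1,2,3,4,5,6}->{1,2,3,4,5} => REVISION
Constraint 2 (V + U = Y) on D(V)={1,2,3,4,5} D(U)={1,2,3,4,5} D(Y)={2,3,4,5,6}: no change => not a revision
Constraint 3 (Y < U) on D(Y)={2,3,4,5,6} D(U)={1,2,3,4,5}: Y {2,3,4,5,6}->{2,3,4}; U {1,2,3,4,5}->{3,4,5} => REVISION
Constraint 4 (U + Y = V) on D(U)={3,4,5} D(Y)={2,3,4} D(V)={1,2,3,4,5}: U {3,4,5}->{3}; Y {2,3,4}->{2}; V {1,2,3,4,5}->{5} => REVISION
Total revisions = 3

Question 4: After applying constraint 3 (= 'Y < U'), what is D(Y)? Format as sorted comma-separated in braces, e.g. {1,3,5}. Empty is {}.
Constraint 1 (U + V = Y) on D(U)={1,2,3,4,5,6} D(V)={1,2,3,4,5,6} D(Y)={2,3,4,5,6}: U {1,2,3,4,5,6}->{1,2,3,4,5}; V {1,2,3,4,5,6}->{1,2,3,4,5}
Constraint 2 (V + U = Y) on D(V)={1,2,3,4,5} D(U)={1,2,3,4,5} D(Y)={2,3,4,5,6}: no change
Constraint 3 (Y < U) on D(Y)={2,3,4,5,6} D(U)={1,2,3,4,5}: Y {2,3,4,5,6}->{2,3,4}; U {1,2,3,4,5}->{3,4,5}
So after constraint 3: D(Y) = {2,3,4}

Answer: {2,3,4}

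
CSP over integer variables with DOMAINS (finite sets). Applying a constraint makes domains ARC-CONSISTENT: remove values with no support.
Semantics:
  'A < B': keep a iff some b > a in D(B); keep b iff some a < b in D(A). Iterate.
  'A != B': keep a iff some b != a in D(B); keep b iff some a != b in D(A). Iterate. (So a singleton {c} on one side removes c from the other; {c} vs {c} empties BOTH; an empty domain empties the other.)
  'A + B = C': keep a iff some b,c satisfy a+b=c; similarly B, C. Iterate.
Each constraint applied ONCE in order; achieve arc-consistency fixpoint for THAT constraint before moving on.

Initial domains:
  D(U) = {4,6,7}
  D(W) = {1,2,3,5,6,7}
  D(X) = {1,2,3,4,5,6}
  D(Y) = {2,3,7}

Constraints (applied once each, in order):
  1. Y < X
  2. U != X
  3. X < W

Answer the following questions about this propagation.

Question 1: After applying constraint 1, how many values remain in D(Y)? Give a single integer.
Answer: 2

Derivation:
Constraint 1 (Y < X) on D(Y)={2,3,7} D(X)={1,2,3,4,5,6}: Y {2,3,7}->{2,3}; X {1,2,3,4,5,6}->{3,4,5,6}
So after constraint 1: D(Y)={2,3}, size = 2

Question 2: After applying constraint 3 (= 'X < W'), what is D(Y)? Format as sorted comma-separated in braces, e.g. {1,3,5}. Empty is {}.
Constraint 1 (Y < X) on D(Y)={2,3,7} D(X)={1,2,3,4,5,6}: Y {2,3,7}->{2,3}; X {1,2,3,4,5,6}->{3,4,5,6}
Constraint 2 (U != X) on D(U)={4,6,7} D(X)={3,4,5,6}: no change
Constraint 3 (X < W) on D(X)={3,4,5,6} D(W)={1,2,3,5,6,7}: W {1,2,3,5,6,7}->{5,6,7}
So after constraint 3: D(Y) = {2,3}

Answer: {2,3}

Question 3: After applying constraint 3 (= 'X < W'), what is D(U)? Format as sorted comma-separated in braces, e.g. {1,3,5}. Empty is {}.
Answer: {4,6,7}

Derivation:
Constraint 1 (Y < X) on D(Y)={2,3,7} D(X)={1,2,3,4,5,6}: Y {2,3,7}->{2,3}; X {1,2,3,4,5,6}->{3,4,5,6}
Constraint 2 (U != X) on D(U)={4,6,7} D(X)={3,4,5,6}: no change
Constraint 3 (X < W) on D(X)={3,4,5,6} D(W)={1,2,3,5,6,7}: W {1,2,3,5,6,7}->{5,6,7}
So after constraint 3: D(U) = {4,6,7}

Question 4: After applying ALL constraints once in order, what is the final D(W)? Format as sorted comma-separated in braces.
Constraint 1 (Y < X) on D(Y)={2,3,7} D(X)={1,2,3,4,5,6}: Y {2,3,7}->{2,3}; X {1,2,3,4,5,6}->{3,4,5,6}
Constraint 2 (U != X) on D(U)={4,6,7} D(X)={3,4,5,6}: no change
Constraint 3 (X < W) on D(X)={3,4,5,6} D(W)={1,2,3,5,6,7}: W {1,2,3,5,6,7}->{5,6,7}
So after all 3 constraints: D(W) = {5,6,7}

Answer: {5,6,7}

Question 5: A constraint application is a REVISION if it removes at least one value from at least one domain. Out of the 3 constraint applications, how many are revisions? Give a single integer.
Constraint 1 (Y < X) on D(Y)={2,3,7} D(X)={1,2,3,4,5,6}: Y {2,3,7}->{2,3}; X {1,2,3,4,5,6}->{3,4,5,6} => REVISION
Constraint 2 (U != X) on D(U)={4,6,7} D(X)={3,4,5,6}: no change => not a revision
Constraint 3 (X < W) on D(X)={3,4,5,6} D(W)={1,2,3,5,6,7}: W {1,2,3,5,6,7}->{5,6,7} => REVISION
Total revisions = 2

Answer: 2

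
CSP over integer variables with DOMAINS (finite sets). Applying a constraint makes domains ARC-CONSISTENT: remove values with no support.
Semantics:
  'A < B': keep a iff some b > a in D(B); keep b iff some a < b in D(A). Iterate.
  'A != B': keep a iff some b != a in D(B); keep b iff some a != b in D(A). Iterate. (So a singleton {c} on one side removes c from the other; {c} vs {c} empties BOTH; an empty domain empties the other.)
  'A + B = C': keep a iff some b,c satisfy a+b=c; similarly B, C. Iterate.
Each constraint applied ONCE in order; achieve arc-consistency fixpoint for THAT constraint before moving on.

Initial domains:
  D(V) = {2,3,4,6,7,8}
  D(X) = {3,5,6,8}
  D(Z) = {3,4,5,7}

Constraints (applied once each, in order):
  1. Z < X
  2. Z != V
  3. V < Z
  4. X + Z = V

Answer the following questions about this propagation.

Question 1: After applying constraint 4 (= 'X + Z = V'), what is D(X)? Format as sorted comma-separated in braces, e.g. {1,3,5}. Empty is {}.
Answer: {}

Derivation:
Constraint 1 (Z < X) on D(Z)={3,4,5,7} D(X)={3,5,6,8}: X {3,5,6,8}->{5,6,8}
Constraint 2 (Z != V) on D(Z)={3,4,5,7} D(V)={2,3,4,6,7,8}: no change
Constraint 3 (V < Z) on D(V)={2,3,4,6,7,8} D(Z)={3,4,5,7}: V {2,3,4,6,7,8}->{2,3,4,6}
Constraint 4 (X + Z = V) on D(X)={5,6,8} D(Z)={3,4,5,7} D(V)={2,3,4,6}: X {5,6,8}->{}; Z {3,4,5,7}->{}; V {2,3,4,6}->{}
So after constraint 4: D(X) = {}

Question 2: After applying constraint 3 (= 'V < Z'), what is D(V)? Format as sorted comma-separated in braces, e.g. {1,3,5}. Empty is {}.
Answer: {2,3,4,6}

Derivation:
Constraint 1 (Z < X) on D(Z)={3,4,5,7} D(X)={3,5,6,8}: X {3,5,6,8}->{5,6,8}
Constraint 2 (Z != V) on D(Z)={3,4,5,7} D(V)={2,3,4,6,7,8}: no change
Constraint 3 (V < Z) on D(V)={2,3,4,6,7,8} D(Z)={3,4,5,7}: V {2,3,4,6,7,8}->{2,3,4,6}
So after constraint 3: D(V) = {2,3,4,6}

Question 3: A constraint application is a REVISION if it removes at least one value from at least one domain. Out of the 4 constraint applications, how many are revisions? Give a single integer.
Answer: 3

Derivation:
Constraint 1 (Z < X) on D(Z)={3,4,5,7} D(X)={3,5,6,8}: X {3,5,6,8}->{5,6,8} => REVISION
Constraint 2 (Z != V) on D(Z)={3,4,5,7} D(V)={2,3,4,6,7,8}: no change => not a revision
Constraint 3 (V < Z) on D(V)={2,3,4,6,7,8} D(Z)={3,4,5,7}: V {2,3,4,6,7,8}->{2,3,4,6} => REVISION
Constraint 4 (X + Z = V) on D(X)={5,6,8} D(Z)={3,4,5,7} D(V)={2,3,4,6}: X {5,6,8}->{}; Z {3,4,5,7}->{}; V {2,3,4,6}->{} => REVISION
Total revisions = 3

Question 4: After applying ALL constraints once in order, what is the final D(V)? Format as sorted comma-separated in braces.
Constraint 1 (Z < X) on D(Z)={3,4,5,7} D(X)={3,5,6,8}: X {3,5,6,8}->{5,6,8}
Constraint 2 (Z != V) on D(Z)={3,4,5,7} D(V)={2,3,4,6,7,8}: no change
Constraint 3 (V < Z) on D(V)={2,3,4,6,7,8} D(Z)={3,4,5,7}: V {2,3,4,6,7,8}->{2,3,4,6}
Constraint 4 (X + Z = V) on D(X)={5,6,8} D(Z)={3,4,5,7} D(V)={2,3,4,6}: X {5,6,8}->{}; Z {3,4,5,7}->{}; V {2,3,4,6}->{}
So after all 4 constraints: D(V) = {}

Answer: {}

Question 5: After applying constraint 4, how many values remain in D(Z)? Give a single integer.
Constraint 1 (Z < X) on D(Z)={3,4,5,7} D(X)={3,5,6,8}: X {3,5,6,8}->{5,6,8}
Constraint 2 (Z != V) on D(Z)={3,4,5,7} D(V)={2,3,4,6,7,8}: no change
Constraint 3 (V < Z) on D(V)={2,3,4,6,7,8} D(Z)={3,4,5,7}: V {2,3,4,6,7,8}->{2,3,4,6}
Constraint 4 (X + Z = V) on D(X)={5,6,8} D(Z)={3,4,5,7} D(V)={2,3,4,6}: X {5,6,8}->{}; Z {3,4,5,7}->{}; V {2,3,4,6}->{}
So after constraint 4: D(Z)={}, size = 0

Answer: 0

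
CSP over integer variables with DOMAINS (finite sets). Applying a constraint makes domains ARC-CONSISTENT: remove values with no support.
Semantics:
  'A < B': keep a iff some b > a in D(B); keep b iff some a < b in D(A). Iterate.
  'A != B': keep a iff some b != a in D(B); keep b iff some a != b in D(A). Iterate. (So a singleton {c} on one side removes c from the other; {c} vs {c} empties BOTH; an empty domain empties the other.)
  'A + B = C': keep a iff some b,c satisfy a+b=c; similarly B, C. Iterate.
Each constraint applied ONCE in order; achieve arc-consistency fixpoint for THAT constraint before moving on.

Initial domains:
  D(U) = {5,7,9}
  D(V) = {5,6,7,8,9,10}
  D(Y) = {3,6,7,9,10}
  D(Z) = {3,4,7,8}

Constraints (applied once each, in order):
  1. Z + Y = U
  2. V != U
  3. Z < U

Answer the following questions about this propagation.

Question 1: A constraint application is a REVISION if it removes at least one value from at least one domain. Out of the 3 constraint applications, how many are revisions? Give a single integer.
Constraint 1 (Z + Y = U) on D(Z)={3,4,7,8} D(Y)={3,6,7,9,10} D(U)={5,7,9}: Z {3,4,7,8}->{3,4}; Y {3,6,7,9,10}->{3,6}; U {5,7,9}->{7,9} => REVISION
Constraint 2 (V != U) on D(V)={5,6,7,8,9,10} D(U)={7,9}: no change => not a revision
Constraint 3 (Z < U) on D(Z)={3,4} D(U)={7,9}: no change => not a revision
Total revisions = 1

Answer: 1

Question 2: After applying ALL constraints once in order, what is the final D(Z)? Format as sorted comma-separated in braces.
Constraint 1 (Z + Y = U) on D(Z)={3,4,7,8} D(Y)={3,6,7,9,10} D(U)={5,7,9}: Z {3,4,7,8}->{3,4}; Y {3,6,7,9,10}->{3,6}; U {5,7,9}->{7,9}
Constraint 2 (V != U) on D(V)={5,6,7,8,9,10} D(U)={7,9}: no change
Constraint 3 (Z < U) on D(Z)={3,4} D(U)={7,9}: no change
So after all 3 constraints: D(Z) = {3,4}

Answer: {3,4}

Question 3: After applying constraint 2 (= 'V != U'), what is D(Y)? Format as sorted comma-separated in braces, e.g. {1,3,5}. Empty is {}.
Answer: {3,6}

Derivation:
Constraint 1 (Z + Y = U) on D(Z)={3,4,7,8} D(Y)={3,6,7,9,10} D(U)={5,7,9}: Z {3,4,7,8}->{3,4}; Y {3,6,7,9,10}->{3,6}; U {5,7,9}->{7,9}
Constraint 2 (V != U) on D(V)={5,6,7,8,9,10} D(U)={7,9}: no change
So after constraint 2: D(Y) = {3,6}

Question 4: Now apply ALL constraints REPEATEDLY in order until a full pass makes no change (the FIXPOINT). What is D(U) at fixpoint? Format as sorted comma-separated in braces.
Answer: {7,9}

Derivation:
pass 0 (initial): D(U)={5,7,9}
pass 1: U {5,7,9}->{7,9}; Y {3,6,7,9,10}->{3,6}; Z {3,4,7,8}->{3,4}
pass 2: no change
Fixpoint after 2 passes: D(U) = {7,9}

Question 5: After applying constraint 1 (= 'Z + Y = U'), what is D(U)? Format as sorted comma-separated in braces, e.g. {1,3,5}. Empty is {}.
Constraint 1 (Z + Y = U) on D(Z)={3,4,7,8} D(Y)={3,6,7,9,10} D(U)={5,7,9}: Z {3,4,7,8}->{3,4}; Y {3,6,7,9,10}->{3,6}; U {5,7,9}->{7,9}
So after constraint 1: D(U) = {7,9}

Answer: {7,9}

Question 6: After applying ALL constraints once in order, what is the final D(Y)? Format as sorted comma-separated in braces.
Answer: {3,6}

Derivation:
Constraint 1 (Z + Y = U) on D(Z)={3,4,7,8} D(Y)={3,6,7,9,10} D(U)={5,7,9}: Z {3,4,7,8}->{3,4}; Y {3,6,7,9,10}->{3,6}; U {5,7,9}->{7,9}
Constraint 2 (V != U) on D(V)={5,6,7,8,9,10} D(U)={7,9}: no change
Constraint 3 (Z < U) on D(Z)={3,4} D(U)={7,9}: no change
So after all 3 constraints: D(Y) = {3,6}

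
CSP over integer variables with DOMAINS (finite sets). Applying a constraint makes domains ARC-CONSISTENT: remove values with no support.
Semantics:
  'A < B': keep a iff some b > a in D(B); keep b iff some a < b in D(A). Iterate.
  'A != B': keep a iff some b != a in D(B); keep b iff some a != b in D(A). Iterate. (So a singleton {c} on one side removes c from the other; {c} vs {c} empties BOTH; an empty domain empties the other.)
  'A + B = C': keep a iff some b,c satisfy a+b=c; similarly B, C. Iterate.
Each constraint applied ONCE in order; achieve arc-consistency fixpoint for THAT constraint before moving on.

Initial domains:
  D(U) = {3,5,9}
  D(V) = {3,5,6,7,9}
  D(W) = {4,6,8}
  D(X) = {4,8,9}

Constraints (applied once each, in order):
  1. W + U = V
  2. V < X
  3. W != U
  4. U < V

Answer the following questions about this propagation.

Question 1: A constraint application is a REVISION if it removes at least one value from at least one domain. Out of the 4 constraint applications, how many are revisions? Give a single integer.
Answer: 2

Derivation:
Constraint 1 (W + U = V) on D(W)={4,6,8} D(U)={3,5,9} D(V)={3,5,6,7,9}: W {4,6,8}->{4,6}; U {3,5,9}->{3,5}; V {3,5,6,7,9}->{7,9} => REVISION
Constraint 2 (V < X) on D(V)={7,9} D(X)={4,8,9}: V {7,9}->{7}; X {4,8,9}->{8,9} => REVISION
Constraint 3 (W != U) on D(W)={4,6} D(U)={3,5}: no change => not a revision
Constraint 4 (U < V) on D(U)={3,5} D(V)={7}: no change => not a revision
Total revisions = 2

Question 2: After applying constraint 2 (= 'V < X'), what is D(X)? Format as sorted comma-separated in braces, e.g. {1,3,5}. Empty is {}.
Constraint 1 (W + U = V) on D(W)={4,6,8} D(U)={3,5,9} D(V)={3,5,6,7,9}: W {4,6,8}->{4,6}; U {3,5,9}->{3,5}; V {3,5,6,7,9}->{7,9}
Constraint 2 (V < X) on D(V)={7,9} D(X)={4,8,9}: V {7,9}->{7}; X {4,8,9}->{8,9}
So after constraint 2: D(X) = {8,9}

Answer: {8,9}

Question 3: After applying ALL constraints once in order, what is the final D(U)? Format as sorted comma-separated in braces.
Answer: {3,5}

Derivation:
Constraint 1 (W + U = V) on D(W)={4,6,8} D(U)={3,5,9} D(V)={3,5,6,7,9}: W {4,6,8}->{4,6}; U {3,5,9}->{3,5}; V {3,5,6,7,9}->{7,9}
Constraint 2 (V < X) on D(V)={7,9} D(X)={4,8,9}: V {7,9}->{7}; X {4,8,9}->{8,9}
Constraint 3 (W != U) on D(W)={4,6} D(U)={3,5}: no change
Constraint 4 (U < V) on D(U)={3,5} D(V)={7}: no change
So after all 4 constraints: D(U) = {3,5}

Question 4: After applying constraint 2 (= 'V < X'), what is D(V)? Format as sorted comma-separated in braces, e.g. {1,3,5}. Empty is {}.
Answer: {7}

Derivation:
Constraint 1 (W + U = V) on D(W)={4,6,8} D(U)={3,5,9} D(V)={3,5,6,7,9}: W {4,6,8}->{4,6}; U {3,5,9}->{3,5}; V {3,5,6,7,9}->{7,9}
Constraint 2 (V < X) on D(V)={7,9} D(X)={4,8,9}: V {7,9}->{7}; X {4,8,9}->{8,9}
So after constraint 2: D(V) = {7}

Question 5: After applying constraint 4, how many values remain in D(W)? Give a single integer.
Answer: 2

Derivation:
Constraint 1 (W + U = V) on D(W)={4,6,8} D(U)={3,5,9} D(V)={3,5,6,7,9}: W {4,6,8}->{4,6}; U {3,5,9}->{3,5}; V {3,5,6,7,9}->{7,9}
Constraint 2 (V < X) on D(V)={7,9} D(X)={4,8,9}: V {7,9}->{7}; X {4,8,9}->{8,9}
Constraint 3 (W != U) on D(W)={4,6} D(U)={3,5}: no change
Constraint 4 (U < V) on D(U)={3,5} D(V)={7}: no change
So after constraint 4: D(W)={4,6}, size = 2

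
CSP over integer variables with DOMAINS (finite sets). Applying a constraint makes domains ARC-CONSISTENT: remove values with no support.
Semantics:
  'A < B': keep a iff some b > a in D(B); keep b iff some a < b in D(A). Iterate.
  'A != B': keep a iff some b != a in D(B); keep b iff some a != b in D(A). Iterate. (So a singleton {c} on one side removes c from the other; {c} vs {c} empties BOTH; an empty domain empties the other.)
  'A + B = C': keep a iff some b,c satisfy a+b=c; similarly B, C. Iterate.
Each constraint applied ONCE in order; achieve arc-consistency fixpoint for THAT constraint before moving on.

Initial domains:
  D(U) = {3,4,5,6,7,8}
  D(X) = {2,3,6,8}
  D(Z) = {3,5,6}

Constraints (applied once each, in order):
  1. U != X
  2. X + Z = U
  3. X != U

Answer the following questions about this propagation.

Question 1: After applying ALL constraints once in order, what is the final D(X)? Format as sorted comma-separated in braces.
Answer: {2,3}

Derivation:
Constraint 1 (U != X) on D(U)={3,4,5,6,7,8} D(X)={2,3,6,8}: no change
Constraint 2 (X + Z = U) on D(X)={2,3,6,8} D(Z)={3,5,6} D(U)={3,4,5,6,7,8}: X {2,3,6,8}->{2,3}; U {3,4,5,6,7,8}->{5,6,7,8}
Constraint 3 (X != U) on D(X)={2,3} D(U)={5,6,7,8}: no change
So after all 3 constraints: D(X) = {2,3}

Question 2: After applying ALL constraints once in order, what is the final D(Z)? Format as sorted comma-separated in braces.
Answer: {3,5,6}

Derivation:
Constraint 1 (U != X) on D(U)={3,4,5,6,7,8} D(X)={2,3,6,8}: no change
Constraint 2 (X + Z = U) on D(X)={2,3,6,8} D(Z)={3,5,6} D(U)={3,4,5,6,7,8}: X {2,3,6,8}->{2,3}; U {3,4,5,6,7,8}->{5,6,7,8}
Constraint 3 (X != U) on D(X)={2,3} D(U)={5,6,7,8}: no change
So after all 3 constraints: D(Z) = {3,5,6}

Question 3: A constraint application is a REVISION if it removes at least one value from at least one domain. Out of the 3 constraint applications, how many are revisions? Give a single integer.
Answer: 1

Derivation:
Constraint 1 (U != X) on D(U)={3,4,5,6,7,8} D(X)={2,3,6,8}: no change => not a revision
Constraint 2 (X + Z = U) on D(X)={2,3,6,8} D(Z)={3,5,6} D(U)={3,4,5,6,7,8}: X {2,3,6,8}->{2,3}; U {3,4,5,6,7,8}->{5,6,7,8} => REVISION
Constraint 3 (X != U) on D(X)={2,3} D(U)={5,6,7,8}: no change => not a revision
Total revisions = 1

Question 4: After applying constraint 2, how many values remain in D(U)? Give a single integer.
Constraint 1 (U != X) on D(U)={3,4,5,6,7,8} D(X)={2,3,6,8}: no change
Constraint 2 (X + Z = U) on D(X)={2,3,6,8} D(Z)={3,5,6} D(U)={3,4,5,6,7,8}: X {2,3,6,8}->{2,3}; U {3,4,5,6,7,8}->{5,6,7,8}
So after constraint 2: D(U)={5,6,7,8}, size = 4

Answer: 4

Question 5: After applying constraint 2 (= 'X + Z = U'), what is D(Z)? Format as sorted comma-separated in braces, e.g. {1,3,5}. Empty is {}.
Constraint 1 (U != X) on D(U)={3,4,5,6,7,8} D(X)={2,3,6,8}: no change
Constraint 2 (X + Z = U) on D(X)={2,3,6,8} D(Z)={3,5,6} D(U)={3,4,5,6,7,8}: X {2,3,6,8}->{2,3}; U {3,4,5,6,7,8}->{5,6,7,8}
So after constraint 2: D(Z) = {3,5,6}

Answer: {3,5,6}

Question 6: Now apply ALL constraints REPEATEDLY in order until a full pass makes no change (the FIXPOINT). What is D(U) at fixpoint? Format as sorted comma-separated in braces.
Answer: {5,6,7,8}

Derivation:
pass 0 (initial): D(U)={3,4,5,6,7,8}
pass 1: U {3,4,5,6,7,8}->{5,6,7,8}; X {2,3,6,8}->{2,3}
pass 2: no change
Fixpoint after 2 passes: D(U) = {5,6,7,8}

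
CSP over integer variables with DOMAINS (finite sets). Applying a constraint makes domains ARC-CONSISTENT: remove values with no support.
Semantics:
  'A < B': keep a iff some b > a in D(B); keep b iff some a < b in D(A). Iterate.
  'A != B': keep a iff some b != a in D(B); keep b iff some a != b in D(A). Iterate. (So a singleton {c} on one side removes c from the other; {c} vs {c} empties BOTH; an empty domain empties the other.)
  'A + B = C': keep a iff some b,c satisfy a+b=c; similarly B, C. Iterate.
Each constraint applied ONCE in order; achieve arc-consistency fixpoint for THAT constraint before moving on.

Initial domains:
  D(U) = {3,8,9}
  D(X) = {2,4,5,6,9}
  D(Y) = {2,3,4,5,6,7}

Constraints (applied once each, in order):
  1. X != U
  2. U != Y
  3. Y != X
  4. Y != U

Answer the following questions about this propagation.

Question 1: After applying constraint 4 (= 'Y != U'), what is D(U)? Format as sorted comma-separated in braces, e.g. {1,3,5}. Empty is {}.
Constraint 1 (X != U) on D(X)={2,4,5,6,9} D(U)={3,8,9}: no change
Constraint 2 (U != Y) on D(U)={3,8,9} D(Y)={2,3,4,5,6,7}: no change
Constraint 3 (Y != X) on D(Y)={2,3,4,5,6,7} D(X)={2,4,5,6,9}: no change
Constraint 4 (Y != U) on D(Y)={2,3,4,5,6,7} D(U)={3,8,9}: no change
So after constraint 4: D(U) = {3,8,9}

Answer: {3,8,9}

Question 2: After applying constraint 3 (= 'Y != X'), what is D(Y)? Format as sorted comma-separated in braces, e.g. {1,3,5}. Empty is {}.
Constraint 1 (X != U) on D(X)={2,4,5,6,9} D(U)={3,8,9}: no change
Constraint 2 (U != Y) on D(U)={3,8,9} D(Y)={2,3,4,5,6,7}: no change
Constraint 3 (Y != X) on D(Y)={2,3,4,5,6,7} D(X)={2,4,5,6,9}: no change
So after constraint 3: D(Y) = {2,3,4,5,6,7}

Answer: {2,3,4,5,6,7}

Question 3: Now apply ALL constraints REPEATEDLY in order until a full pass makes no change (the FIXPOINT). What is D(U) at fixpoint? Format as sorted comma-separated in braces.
Answer: {3,8,9}

Derivation:
pass 0 (initial): D(U)={3,8,9}
pass 1: no change
Fixpoint after 1 passes: D(U) = {3,8,9}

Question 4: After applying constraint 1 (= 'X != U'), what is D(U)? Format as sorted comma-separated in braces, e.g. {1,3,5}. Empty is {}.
Constraint 1 (X != U) on D(X)={2,4,5,6,9} D(U)={3,8,9}: no change
So after constraint 1: D(U) = {3,8,9}

Answer: {3,8,9}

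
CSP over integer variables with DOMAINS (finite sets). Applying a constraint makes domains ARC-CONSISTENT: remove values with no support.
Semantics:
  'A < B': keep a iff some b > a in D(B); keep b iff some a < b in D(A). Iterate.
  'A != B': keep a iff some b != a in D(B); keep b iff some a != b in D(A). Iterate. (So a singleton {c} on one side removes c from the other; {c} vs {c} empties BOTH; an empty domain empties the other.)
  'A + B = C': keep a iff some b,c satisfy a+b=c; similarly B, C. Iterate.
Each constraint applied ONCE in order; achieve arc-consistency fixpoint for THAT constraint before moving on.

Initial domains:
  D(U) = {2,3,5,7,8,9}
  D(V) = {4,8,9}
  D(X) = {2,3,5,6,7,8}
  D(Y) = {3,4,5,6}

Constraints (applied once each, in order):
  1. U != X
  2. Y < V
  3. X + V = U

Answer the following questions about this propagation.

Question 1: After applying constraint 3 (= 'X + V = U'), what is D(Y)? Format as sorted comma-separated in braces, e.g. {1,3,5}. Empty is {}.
Answer: {3,4,5,6}

Derivation:
Constraint 1 (U != X) on D(U)={2,3,5,7,8,9} D(X)={2,3,5,6,7,8}: no change
Constraint 2 (Y < V) on D(Y)={3,4,5,6} D(V)={4,8,9}: no change
Constraint 3 (X + V = U) on D(X)={2,3,5,6,7,8} D(V)={4,8,9} D(U)={2,3,5,7,8,9}: X {2,3,5,6,7,8}->{3,5}; V {4,8,9}->{4}; U {2,3,5,7,8,9}->{7,9}
So after constraint 3: D(Y) = {3,4,5,6}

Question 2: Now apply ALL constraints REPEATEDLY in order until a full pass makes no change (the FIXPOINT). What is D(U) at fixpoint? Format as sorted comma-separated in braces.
Answer: {7,9}

Derivation:
pass 0 (initial): D(U)={2,3,5,7,8,9}
pass 1: U {2,3,5,7,8,9}->{7,9}; V {4,8,9}->{4}; X {2,3,5,6,7,8}->{3,5}
pass 2: Y {3,4,5,6}->{3}
pass 3: no change
Fixpoint after 3 passes: D(U) = {7,9}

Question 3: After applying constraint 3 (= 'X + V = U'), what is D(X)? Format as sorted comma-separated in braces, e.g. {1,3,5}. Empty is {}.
Answer: {3,5}

Derivation:
Constraint 1 (U != X) on D(U)={2,3,5,7,8,9} D(X)={2,3,5,6,7,8}: no change
Constraint 2 (Y < V) on D(Y)={3,4,5,6} D(V)={4,8,9}: no change
Constraint 3 (X + V = U) on D(X)={2,3,5,6,7,8} D(V)={4,8,9} D(U)={2,3,5,7,8,9}: X {2,3,5,6,7,8}->{3,5}; V {4,8,9}->{4}; U {2,3,5,7,8,9}->{7,9}
So after constraint 3: D(X) = {3,5}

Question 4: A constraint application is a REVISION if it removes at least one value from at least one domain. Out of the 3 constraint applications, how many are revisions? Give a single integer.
Answer: 1

Derivation:
Constraint 1 (U != X) on D(U)={2,3,5,7,8,9} D(X)={2,3,5,6,7,8}: no change => not a revision
Constraint 2 (Y < V) on D(Y)={3,4,5,6} D(V)={4,8,9}: no change => not a revision
Constraint 3 (X + V = U) on D(X)={2,3,5,6,7,8} D(V)={4,8,9} D(U)={2,3,5,7,8,9}: X {2,3,5,6,7,8}->{3,5}; V {4,8,9}->{4}; U {2,3,5,7,8,9}->{7,9} => REVISION
Total revisions = 1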